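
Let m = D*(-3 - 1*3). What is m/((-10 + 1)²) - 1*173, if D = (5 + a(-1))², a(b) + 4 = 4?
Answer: -4721/27 ≈ -174.85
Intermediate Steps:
a(b) = 0 (a(b) = -4 + 4 = 0)
D = 25 (D = (5 + 0)² = 5² = 25)
m = -150 (m = 25*(-3 - 1*3) = 25*(-3 - 3) = 25*(-6) = -150)
m/((-10 + 1)²) - 1*173 = -150/(-10 + 1)² - 1*173 = -150/((-9)²) - 173 = -150/81 - 173 = -150*1/81 - 173 = -50/27 - 173 = -4721/27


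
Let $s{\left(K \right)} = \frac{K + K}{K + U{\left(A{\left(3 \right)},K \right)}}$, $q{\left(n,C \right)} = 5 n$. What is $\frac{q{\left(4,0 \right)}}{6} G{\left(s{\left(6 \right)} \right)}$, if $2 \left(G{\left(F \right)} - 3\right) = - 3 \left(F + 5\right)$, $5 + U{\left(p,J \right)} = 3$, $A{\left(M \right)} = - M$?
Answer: $-30$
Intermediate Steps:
$U{\left(p,J \right)} = -2$ ($U{\left(p,J \right)} = -5 + 3 = -2$)
$s{\left(K \right)} = \frac{2 K}{-2 + K}$ ($s{\left(K \right)} = \frac{K + K}{K - 2} = \frac{2 K}{-2 + K}$)
$G{\left(F \right)} = - \frac{9}{2} - \frac{3 F}{2}$ ($G{\left(F \right)} = 3 + \frac{\left(-3\right) \left(F + 5\right)}{2} = 3 + \frac{\left(-3\right) \left(5 + F\right)}{2} = 3 + \frac{-15 - 3 F}{2} = 3 - \left(\frac{15}{2} + \frac{3 F}{2}\right) = - \frac{9}{2} - \frac{3 F}{2}$)
$\frac{q{\left(4,0 \right)}}{6} G{\left(s{\left(6 \right)} \right)} = \frac{5 \cdot 4}{6} \left(- \frac{9}{2} - \frac{3 \cdot 2 \cdot 6 \frac{1}{-2 + 6}}{2}\right) = 20 \cdot \frac{1}{6} \left(- \frac{9}{2} - \frac{3 \cdot 2 \cdot 6 \cdot \frac{1}{4}}{2}\right) = \frac{10 \left(- \frac{9}{2} - \frac{3 \cdot 2 \cdot 6 \cdot \frac{1}{4}}{2}\right)}{3} = \frac{10 \left(- \frac{9}{2} - \frac{9}{2}\right)}{3} = \frac{10}{3} \left(-9\right) = -30$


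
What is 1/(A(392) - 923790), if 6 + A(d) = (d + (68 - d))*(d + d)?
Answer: -1/870484 ≈ -1.1488e-6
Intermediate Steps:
A(d) = -6 + 136*d (A(d) = -6 + (d + (68 - d))*(d + d) = -6 + 68*(2*d) = -6 + 136*d)
1/(A(392) - 923790) = 1/((-6 + 136*392) - 923790) = 1/((-6 + 53312) - 923790) = 1/(53306 - 923790) = 1/(-870484) = -1/870484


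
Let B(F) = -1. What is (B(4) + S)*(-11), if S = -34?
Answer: 385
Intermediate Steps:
(B(4) + S)*(-11) = (-1 - 34)*(-11) = -35*(-11) = 385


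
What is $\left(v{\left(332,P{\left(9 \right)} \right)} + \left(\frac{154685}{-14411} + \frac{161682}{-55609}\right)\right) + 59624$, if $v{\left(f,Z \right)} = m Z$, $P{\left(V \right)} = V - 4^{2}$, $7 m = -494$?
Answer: $\frac{48166509055815}{801381299} \approx 60104.0$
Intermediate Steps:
$m = - \frac{494}{7}$ ($m = \frac{1}{7} \left(-494\right) = - \frac{494}{7} \approx -70.571$)
$P{\left(V \right)} = -16 + V$ ($P{\left(V \right)} = V - 16 = -16 + V$)
$v{\left(f,Z \right)} = - \frac{494 Z}{7}$
$\left(v{\left(332,P{\left(9 \right)} \right)} + \left(\frac{154685}{-14411} + \frac{161682}{-55609}\right)\right) + 59624 = \left(- \frac{494 \left(-16 + 9\right)}{7} + \left(\frac{154685}{-14411} + \frac{161682}{-55609}\right)\right) + 59624 = \left(\left(- \frac{494}{7}\right) \left(-7\right) + \left(154685 \left(- \frac{1}{14411}\right) + 161682 \left(- \frac{1}{55609}\right)\right)\right) + 59624 = \left(494 - \frac{10931877467}{801381299}\right) + 59624 = \frac{384950484239}{801381299} + 59624 = \frac{48166509055815}{801381299}$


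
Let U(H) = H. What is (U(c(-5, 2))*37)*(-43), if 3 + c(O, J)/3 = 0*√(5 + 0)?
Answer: 14319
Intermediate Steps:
c(O, J) = -9 (c(O, J) = -9 + 3*(0*√(5 + 0)) = -9 + 3*(0*√5) = -9 + 3*0 = -9 + 0 = -9)
(U(c(-5, 2))*37)*(-43) = -9*37*(-43) = -333*(-43) = 14319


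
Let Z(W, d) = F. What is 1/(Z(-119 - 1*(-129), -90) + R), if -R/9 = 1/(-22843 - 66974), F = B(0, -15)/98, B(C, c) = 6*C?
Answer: 29939/3 ≈ 9979.7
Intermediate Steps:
F = 0 (F = (6*0)/98 = 0*(1/98) = 0)
Z(W, d) = 0
R = 3/29939 (R = -9/(-22843 - 66974) = -9/(-89817) = -9*(-1/89817) = 3/29939 ≈ 0.00010020)
1/(Z(-119 - 1*(-129), -90) + R) = 1/(0 + 3/29939) = 1/(3/29939) = 29939/3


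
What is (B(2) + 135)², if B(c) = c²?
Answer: 19321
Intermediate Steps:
(B(2) + 135)² = (2² + 135)² = (4 + 135)² = 139² = 19321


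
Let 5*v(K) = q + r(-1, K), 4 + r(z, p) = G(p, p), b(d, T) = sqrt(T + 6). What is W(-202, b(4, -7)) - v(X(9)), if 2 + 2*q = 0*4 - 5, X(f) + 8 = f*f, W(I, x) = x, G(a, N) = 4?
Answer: 7/10 + I ≈ 0.7 + 1.0*I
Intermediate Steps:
b(d, T) = sqrt(6 + T)
r(z, p) = 0 (r(z, p) = -4 + 4 = 0)
X(f) = -8 + f**2 (X(f) = -8 + f*f = -8 + f**2)
q = -7/2 (q = -1 + (0*4 - 5)/2 = -1 + (0 - 5)/2 = -1 + (1/2)*(-5) = -1 - 5/2 = -7/2 ≈ -3.5000)
v(K) = -7/10 (v(K) = (-7/2 + 0)/5 = (1/5)*(-7/2) = -7/10)
W(-202, b(4, -7)) - v(X(9)) = sqrt(6 - 7) - 1*(-7/10) = sqrt(-1) + 7/10 = I + 7/10 = 7/10 + I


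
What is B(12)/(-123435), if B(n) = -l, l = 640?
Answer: 128/24687 ≈ 0.0051849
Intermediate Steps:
B(n) = -640 (B(n) = -1*640 = -640)
B(12)/(-123435) = -640/(-123435) = -640*(-1/123435) = 128/24687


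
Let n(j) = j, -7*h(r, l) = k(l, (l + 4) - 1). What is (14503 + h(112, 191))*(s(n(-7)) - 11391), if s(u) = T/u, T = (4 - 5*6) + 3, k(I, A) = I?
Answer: -8077419620/49 ≈ -1.6485e+8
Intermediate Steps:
h(r, l) = -l/7
T = -23 (T = (4 - 30) + 3 = -26 + 3 = -23)
s(u) = -23/u
(14503 + h(112, 191))*(s(n(-7)) - 11391) = (14503 - ⅐*191)*(-23/(-7) - 11391) = (14503 - 191/7)*(-23*(-⅐) - 11391) = 101330*(23/7 - 11391)/7 = (101330/7)*(-79714/7) = -8077419620/49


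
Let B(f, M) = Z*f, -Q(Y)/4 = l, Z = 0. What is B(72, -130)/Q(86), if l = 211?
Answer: 0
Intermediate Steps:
Q(Y) = -844 (Q(Y) = -4*211 = -844)
B(f, M) = 0 (B(f, M) = 0*f = 0)
B(72, -130)/Q(86) = 0/(-844) = 0*(-1/844) = 0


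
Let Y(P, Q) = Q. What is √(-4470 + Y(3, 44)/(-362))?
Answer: 2*I*√36611413/181 ≈ 66.859*I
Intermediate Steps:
√(-4470 + Y(3, 44)/(-362)) = √(-4470 + 44/(-362)) = √(-4470 + 44*(-1/362)) = √(-4470 - 22/181) = √(-809092/181) = 2*I*√36611413/181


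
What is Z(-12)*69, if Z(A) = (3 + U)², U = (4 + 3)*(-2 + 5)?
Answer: 39744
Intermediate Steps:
U = 21 (U = 7*3 = 21)
Z(A) = 576 (Z(A) = (3 + 21)² = 24² = 576)
Z(-12)*69 = 576*69 = 39744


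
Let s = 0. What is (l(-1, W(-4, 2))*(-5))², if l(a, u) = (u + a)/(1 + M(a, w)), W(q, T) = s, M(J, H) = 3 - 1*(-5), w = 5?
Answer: 25/81 ≈ 0.30864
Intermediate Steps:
M(J, H) = 8 (M(J, H) = 3 + 5 = 8)
W(q, T) = 0
l(a, u) = a/9 + u/9 (l(a, u) = (u + a)/(1 + 8) = (a + u)/9 = (a + u)*(⅑) = a/9 + u/9)
(l(-1, W(-4, 2))*(-5))² = (((⅑)*(-1) + (⅑)*0)*(-5))² = ((-⅑ + 0)*(-5))² = (-⅑*(-5))² = (5/9)² = 25/81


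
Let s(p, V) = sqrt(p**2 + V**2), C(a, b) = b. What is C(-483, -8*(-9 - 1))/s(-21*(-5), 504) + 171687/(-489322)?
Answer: -171687/489322 + 80*sqrt(601)/12621 ≈ -0.19547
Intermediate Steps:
s(p, V) = sqrt(V**2 + p**2)
C(-483, -8*(-9 - 1))/s(-21*(-5), 504) + 171687/(-489322) = (-8*(-9 - 1))/(sqrt(504**2 + (-21*(-5))**2)) + 171687/(-489322) = (-8*(-10))/(sqrt(254016 + 105**2)) + 171687*(-1/489322) = 80/(sqrt(254016 + 11025)) - 171687/489322 = 80/(sqrt(265041)) - 171687/489322 = 80/((21*sqrt(601))) - 171687/489322 = 80*(sqrt(601)/12621) - 171687/489322 = 80*sqrt(601)/12621 - 171687/489322 = -171687/489322 + 80*sqrt(601)/12621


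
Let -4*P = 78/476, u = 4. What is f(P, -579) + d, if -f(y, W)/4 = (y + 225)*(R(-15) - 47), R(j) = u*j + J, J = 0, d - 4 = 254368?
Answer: 83455763/238 ≈ 3.5065e+5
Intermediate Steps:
d = 254372 (d = 4 + 254368 = 254372)
P = -39/952 (P = -39/(2*476) = -1/4*39/238 = -39/952 ≈ -0.040966)
R(j) = 4*j (R(j) = 4*j + 0 = 4*j)
f(y, W) = 96300 + 428*y (f(y, W) = -4*(y + 225)*(4*(-15) - 47) = -4*(225 + y)*(-60 - 47) = -4*(225 + y)*(-107) = -4*(-24075 - 107*y) = 96300 + 428*y)
f(P, -579) + d = (96300 + 428*(-39/952)) + 254372 = (96300 - 4173/238) + 254372 = 22915227/238 + 254372 = 83455763/238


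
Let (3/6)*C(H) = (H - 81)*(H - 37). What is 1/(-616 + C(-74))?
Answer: 1/33794 ≈ 2.9591e-5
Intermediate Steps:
C(H) = 2*(-81 + H)*(-37 + H) (C(H) = 2*((H - 81)*(H - 37)) = 2*((-81 + H)*(-37 + H)) = 2*(-81 + H)*(-37 + H))
1/(-616 + C(-74)) = 1/(-616 + (5994 - 236*(-74) + 2*(-74)²)) = 1/(-616 + (5994 + 17464 + 2*5476)) = 1/(-616 + (5994 + 17464 + 10952)) = 1/(-616 + 34410) = 1/33794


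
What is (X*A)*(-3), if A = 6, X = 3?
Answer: -54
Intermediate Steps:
(X*A)*(-3) = (3*6)*(-3) = 18*(-3) = -54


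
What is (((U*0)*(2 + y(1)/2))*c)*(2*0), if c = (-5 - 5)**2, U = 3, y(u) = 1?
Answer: 0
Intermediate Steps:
c = 100 (c = (-10)**2 = 100)
(((U*0)*(2 + y(1)/2))*c)*(2*0) = (((3*0)*(2 + 1/2))*100)*(2*0) = ((0*(2 + (1/2)*1))*100)*0 = ((0*(2 + 1/2))*100)*0 = ((0*(5/2))*100)*0 = (0*100)*0 = 0*0 = 0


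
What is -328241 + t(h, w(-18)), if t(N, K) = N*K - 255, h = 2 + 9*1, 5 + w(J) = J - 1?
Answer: -328760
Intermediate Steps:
w(J) = -6 + J (w(J) = -5 + (J - 1) = -5 + (-1 + J) = -6 + J)
h = 11 (h = 2 + 9 = 11)
t(N, K) = -255 + K*N (t(N, K) = K*N - 255 = -255 + K*N)
-328241 + t(h, w(-18)) = -328241 + (-255 + (-6 - 18)*11) = -328241 + (-255 - 24*11) = -328241 + (-255 - 264) = -328241 - 519 = -328760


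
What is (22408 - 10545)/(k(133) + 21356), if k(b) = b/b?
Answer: 11863/21357 ≈ 0.55546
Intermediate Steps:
k(b) = 1
(22408 - 10545)/(k(133) + 21356) = (22408 - 10545)/(1 + 21356) = 11863/21357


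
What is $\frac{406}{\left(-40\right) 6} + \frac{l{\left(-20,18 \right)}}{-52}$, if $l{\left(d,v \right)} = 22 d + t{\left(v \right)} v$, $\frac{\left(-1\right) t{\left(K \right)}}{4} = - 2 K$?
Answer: $- \frac{67199}{1560} \approx -43.076$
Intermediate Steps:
$t{\left(K \right)} = 8 K$ ($t{\left(K \right)} = - 4 \left(- 2 K\right) = 8 K$)
$l{\left(d,v \right)} = 8 v^{2} + 22 d$ ($l{\left(d,v \right)} = 22 d + 8 v v = 22 d + 8 v^{2} = 8 v^{2} + 22 d$)
$\frac{406}{\left(-40\right) 6} + \frac{l{\left(-20,18 \right)}}{-52} = \frac{406}{\left(-40\right) 6} + \frac{8 \cdot 18^{2} + 22 \left(-20\right)}{-52} = \frac{406}{-240} + \left(8 \cdot 324 - 440\right) \left(- \frac{1}{52}\right) = 406 \left(- \frac{1}{240}\right) + \left(2592 - 440\right) \left(- \frac{1}{52}\right) = - \frac{203}{120} + 2152 \left(- \frac{1}{52}\right) = - \frac{203}{120} - \frac{538}{13} = - \frac{67199}{1560}$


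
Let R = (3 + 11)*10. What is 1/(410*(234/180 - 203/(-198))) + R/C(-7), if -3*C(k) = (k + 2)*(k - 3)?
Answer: -3963549/471910 ≈ -8.3990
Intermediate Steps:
R = 140 (R = 14*10 = 140)
C(k) = -(-3 + k)*(2 + k)/3 (C(k) = -(k + 2)*(k - 3)/3 = -(2 + k)*(-3 + k)/3 = -(-3 + k)*(2 + k)/3)
1/(410*(234/180 - 203/(-198))) + R/C(-7) = 1/(410*(234/180 - 203/(-198))) + 140/(2 - ⅓*(-7)² + (⅓)*(-7)) = 1/(410*(234*(1/180) - 203*(-1/198))) + 140/(2 - ⅓*49 - 7/3) = 1/(410*(13/10 + 203/198)) + 140/(2 - 49/3 - 7/3) = 1/(410*(1151/495)) + 140/(-50/3) = (1/410)*(495/1151) + 140*(-3/50) = 99/94382 - 42/5 = -3963549/471910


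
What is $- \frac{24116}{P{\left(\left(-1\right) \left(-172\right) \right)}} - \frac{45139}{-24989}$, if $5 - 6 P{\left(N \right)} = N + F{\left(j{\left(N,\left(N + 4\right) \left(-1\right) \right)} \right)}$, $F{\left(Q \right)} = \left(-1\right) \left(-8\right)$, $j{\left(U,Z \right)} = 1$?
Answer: $\frac{3623707669}{4373075} \approx 828.64$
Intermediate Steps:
$F{\left(Q \right)} = 8$
$P{\left(N \right)} = - \frac{1}{2} - \frac{N}{6}$ ($P{\left(N \right)} = \frac{5}{6} - \frac{N + 8}{6} = \frac{5}{6} - \frac{8 + N}{6} = \frac{5}{6} - \left(\frac{4}{3} + \frac{N}{6}\right) = - \frac{1}{2} - \frac{N}{6}$)
$- \frac{24116}{P{\left(\left(-1\right) \left(-172\right) \right)}} - \frac{45139}{-24989} = - \frac{24116}{- \frac{1}{2} - \frac{\left(-1\right) \left(-172\right)}{6}} - \frac{45139}{-24989} = - \frac{24116}{- \frac{1}{2} - \frac{86}{3}} - - \frac{45139}{24989} = - \frac{24116}{- \frac{1}{2} - \frac{86}{3}} + \frac{45139}{24989} = - \frac{24116}{- \frac{175}{6}} + \frac{45139}{24989} = \left(-24116\right) \left(- \frac{6}{175}\right) + \frac{45139}{24989} = \frac{144696}{175} + \frac{45139}{24989} = \frac{3623707669}{4373075}$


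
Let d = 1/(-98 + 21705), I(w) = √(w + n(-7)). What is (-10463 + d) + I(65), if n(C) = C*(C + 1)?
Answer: -226074040/21607 + √107 ≈ -10453.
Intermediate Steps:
n(C) = C*(1 + C)
I(w) = √(42 + w) (I(w) = √(w - 7*(1 - 7)) = √(w - 7*(-6)) = √(w + 42) = √(42 + w))
d = 1/21607 ≈ 4.6281e-5
(-10463 + d) + I(65) = (-10463 + 1/21607) + √(42 + 65) = -226074040/21607 + √107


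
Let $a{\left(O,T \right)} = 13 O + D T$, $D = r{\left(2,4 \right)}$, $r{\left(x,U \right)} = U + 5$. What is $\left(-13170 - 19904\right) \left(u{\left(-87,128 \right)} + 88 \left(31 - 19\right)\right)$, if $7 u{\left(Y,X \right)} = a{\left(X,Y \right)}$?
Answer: $- \frac{273621202}{7} \approx -3.9089 \cdot 10^{7}$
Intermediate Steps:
$r{\left(x,U \right)} = 5 + U$
$D = 9$ ($D = 5 + 4 = 9$)
$a{\left(O,T \right)} = 9 T + 13 O$ ($a{\left(O,T \right)} = 13 O + 9 T = 9 T + 13 O$)
$u{\left(Y,X \right)} = \frac{9 Y}{7} + \frac{13 X}{7}$ ($u{\left(Y,X \right)} = \frac{9 Y + 13 X}{7} = \frac{9 Y}{7} + \frac{13 X}{7}$)
$\left(-13170 - 19904\right) \left(u{\left(-87,128 \right)} + 88 \left(31 - 19\right)\right) = \left(-13170 - 19904\right) \left(\left(\frac{9}{7} \left(-87\right) + \frac{13}{7} \cdot 128\right) + 88 \left(31 - 19\right)\right) = - 33074 \left(\left(- \frac{783}{7} + \frac{1664}{7}\right) + 88 \cdot 12\right) = - 33074 \left(\frac{881}{7} + 1056\right) = \left(-33074\right) \frac{8273}{7} = - \frac{273621202}{7}$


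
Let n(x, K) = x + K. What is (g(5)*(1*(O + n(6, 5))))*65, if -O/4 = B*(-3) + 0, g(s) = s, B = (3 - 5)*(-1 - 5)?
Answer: 50375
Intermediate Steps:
B = 12 (B = -2*(-6) = 12)
O = 144 (O = -4*(12*(-3) + 0) = -4*(-36 + 0) = -4*(-36) = 144)
n(x, K) = K + x
(g(5)*(1*(O + n(6, 5))))*65 = (5*(1*(144 + (5 + 6))))*65 = (5*(1*(144 + 11)))*65 = (5*(1*155))*65 = (5*155)*65 = 775*65 = 50375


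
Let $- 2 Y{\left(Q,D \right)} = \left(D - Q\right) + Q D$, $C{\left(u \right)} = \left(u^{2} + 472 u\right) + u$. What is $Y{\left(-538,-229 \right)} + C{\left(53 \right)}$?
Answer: $- \frac{67755}{2} \approx -33878.0$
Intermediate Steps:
$C{\left(u \right)} = u^{2} + 473 u$
$Y{\left(Q,D \right)} = \frac{Q}{2} - \frac{D}{2} - \frac{D Q}{2}$ ($Y{\left(Q,D \right)} = - \frac{\left(D - Q\right) + Q D}{2} = - \frac{\left(D - Q\right) + D Q}{2} = - \frac{D - Q + D Q}{2} = \frac{Q}{2} - \frac{D}{2} - \frac{D Q}{2}$)
$Y{\left(-538,-229 \right)} + C{\left(53 \right)} = \left(\frac{1}{2} \left(-538\right) - - \frac{229}{2} - \left(- \frac{229}{2}\right) \left(-538\right)\right) + 53 \left(473 + 53\right) = \left(-269 + \frac{229}{2} - 61601\right) + 53 \cdot 526 = - \frac{123511}{2} + 27878 = - \frac{67755}{2}$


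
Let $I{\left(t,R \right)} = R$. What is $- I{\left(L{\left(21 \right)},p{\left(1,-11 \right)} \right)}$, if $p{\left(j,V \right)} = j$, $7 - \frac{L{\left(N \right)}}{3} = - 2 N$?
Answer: $-1$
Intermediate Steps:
$L{\left(N \right)} = 21 + 6 N$ ($L{\left(N \right)} = 21 - 3 \left(- 2 N\right) = 21 + 6 N$)
$- I{\left(L{\left(21 \right)},p{\left(1,-11 \right)} \right)} = \left(-1\right) 1 = -1$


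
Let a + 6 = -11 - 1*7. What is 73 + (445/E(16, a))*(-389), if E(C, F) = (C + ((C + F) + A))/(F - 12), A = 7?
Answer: 415525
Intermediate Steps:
a = -24 (a = -6 + (-11 - 1*7) = -6 + (-11 - 7) = -6 - 18 = -24)
E(C, F) = (7 + F + 2*C)/(-12 + F) (E(C, F) = (C + ((C + F) + 7))/(F - 12) = (C + (7 + C + F))/(-12 + F) = (7 + F + 2*C)/(-12 + F))
73 + (445/E(16, a))*(-389) = 73 + (445/(((7 - 24 + 2*16)/(-12 - 24))))*(-389) = 73 + (445/(((7 - 24 + 32)/(-36))))*(-389) = 73 + (445/((-1/36*15)))*(-389) = 73 + (445/(-5/12))*(-389) = 73 + (445*(-12/5))*(-389) = 73 - 1068*(-389) = 73 + 415452 = 415525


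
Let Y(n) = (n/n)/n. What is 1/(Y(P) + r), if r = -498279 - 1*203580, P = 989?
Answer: -989/694138550 ≈ -1.4248e-6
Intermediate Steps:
Y(n) = 1/n
r = -701859 (r = -498279 - 203580 = -701859)
1/(Y(P) + r) = 1/(1/989 - 701859) = 1/(-694138550/989) = -989/694138550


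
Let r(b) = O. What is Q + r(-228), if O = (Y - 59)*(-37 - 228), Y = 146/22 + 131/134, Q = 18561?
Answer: 47430809/1474 ≈ 32178.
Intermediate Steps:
Y = 11223/1474 (Y = 146*(1/22) + 131*(1/134) = 73/11 + 131/134 = 11223/1474 ≈ 7.6140)
O = 20071895/1474 (O = (11223/1474 - 59)*(-37 - 228) = -75743/1474*(-265) = 20071895/1474 ≈ 13617.)
r(b) = 20071895/1474
Q + r(-228) = 18561 + 20071895/1474 = 47430809/1474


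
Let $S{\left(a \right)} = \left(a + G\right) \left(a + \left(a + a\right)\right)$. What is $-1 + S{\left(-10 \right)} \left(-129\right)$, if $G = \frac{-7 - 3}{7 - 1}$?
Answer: $-45151$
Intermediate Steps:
$G = - \frac{5}{3}$ ($G = - \frac{10}{6} = \left(-10\right) \frac{1}{6} = - \frac{5}{3} \approx -1.6667$)
$S{\left(a \right)} = 3 a \left(- \frac{5}{3} + a\right)$ ($S{\left(a \right)} = \left(a - \frac{5}{3}\right) \left(a + \left(a + a\right)\right) = \left(- \frac{5}{3} + a\right) \left(a + 2 a\right) = \left(- \frac{5}{3} + a\right) 3 a = 3 a \left(- \frac{5}{3} + a\right)$)
$-1 + S{\left(-10 \right)} \left(-129\right) = -1 + - 10 \left(-5 + 3 \left(-10\right)\right) \left(-129\right) = -1 + - 10 \left(-5 - 30\right) \left(-129\right) = -1 + \left(-10\right) \left(-35\right) \left(-129\right) = -1 + 350 \left(-129\right) = -1 - 45150 = -45151$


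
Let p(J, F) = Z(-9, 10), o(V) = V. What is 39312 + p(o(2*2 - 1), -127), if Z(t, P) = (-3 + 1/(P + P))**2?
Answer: 15728281/400 ≈ 39321.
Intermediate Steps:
Z(t, P) = (-3 + 1/(2*P))**2
p(J, F) = 3481/400 (p(J, F) = (1/4)*(-1 + 6*10)**2/10**2 = (1/4)*(1/100)*(-1 + 60)**2 = (1/4)*(1/100)*59**2 = (1/4)*(1/100)*3481 = 3481/400)
39312 + p(o(2*2 - 1), -127) = 39312 + 3481/400 = 15728281/400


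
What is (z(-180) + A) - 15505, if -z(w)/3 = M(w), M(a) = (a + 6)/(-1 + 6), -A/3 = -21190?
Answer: 240847/5 ≈ 48169.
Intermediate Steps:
A = 63570 (A = -3*(-21190) = 63570)
M(a) = 6/5 + a/5 (M(a) = (6 + a)/5 = (6 + a)*(⅕) = 6/5 + a/5)
z(w) = -18/5 - 3*w/5 (z(w) = -3*(6/5 + w/5) = -18/5 - 3*w/5)
(z(-180) + A) - 15505 = ((-18/5 - ⅗*(-180)) + 63570) - 15505 = ((-18/5 + 108) + 63570) - 15505 = (522/5 + 63570) - 15505 = 318372/5 - 15505 = 240847/5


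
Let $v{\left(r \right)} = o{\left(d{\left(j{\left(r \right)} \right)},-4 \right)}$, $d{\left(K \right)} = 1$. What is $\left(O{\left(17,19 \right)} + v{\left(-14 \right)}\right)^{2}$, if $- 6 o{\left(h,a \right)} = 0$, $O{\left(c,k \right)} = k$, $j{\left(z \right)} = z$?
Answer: $361$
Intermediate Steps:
$o{\left(h,a \right)} = 0$ ($o{\left(h,a \right)} = \left(- \frac{1}{6}\right) 0 = 0$)
$v{\left(r \right)} = 0$
$\left(O{\left(17,19 \right)} + v{\left(-14 \right)}\right)^{2} = \left(19 + 0\right)^{2} = 19^{2} = 361$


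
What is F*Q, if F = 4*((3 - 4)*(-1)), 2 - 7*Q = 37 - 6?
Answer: -116/7 ≈ -16.571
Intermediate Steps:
Q = -29/7 (Q = 2/7 - (37 - 6)/7 = 2/7 - 1/7*31 = 2/7 - 31/7 = -29/7 ≈ -4.1429)
F = 4 (F = 4*(-1*(-1)) = 4*1 = 4)
F*Q = 4*(-29/7) = -116/7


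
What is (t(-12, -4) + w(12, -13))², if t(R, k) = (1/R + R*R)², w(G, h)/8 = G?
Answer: 8978131300609/20736 ≈ 4.3297e+8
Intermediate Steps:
w(G, h) = 8*G
t(R, k) = (1/R + R²)²
(t(-12, -4) + w(12, -13))² = ((1 + (-12)³)²/(-12)² + 8*12)² = ((1 - 1728)²/144 + 96)² = ((1/144)*(-1727)² + 96)² = ((1/144)*2982529 + 96)² = (2982529/144 + 96)² = (2996353/144)² = 8978131300609/20736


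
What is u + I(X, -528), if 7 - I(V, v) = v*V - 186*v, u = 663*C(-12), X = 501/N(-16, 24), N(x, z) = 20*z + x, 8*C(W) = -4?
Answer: -5681819/58 ≈ -97962.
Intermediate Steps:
C(W) = -½ (C(W) = (⅛)*(-4) = -½)
N(x, z) = x + 20*z
X = 501/464 (X = 501/(-16 + 20*24) = 501/(-16 + 480) = 501/464 ≈ 1.0797)
u = -663/2 (u = 663*(-½) = -663/2 ≈ -331.50)
I(V, v) = 7 + 186*v - V*v (I(V, v) = 7 - (v*V - 186*v) = 7 - (V*v - 186*v) = 7 - (-186*v + V*v) = 7 + (186*v - V*v) = 7 + 186*v - V*v)
u + I(X, -528) = -663/2 + (7 + 186*(-528) - 1*501/464*(-528)) = -663/2 + (7 - 98208 + 16533/29) = -663/2 - 2831296/29 = -5681819/58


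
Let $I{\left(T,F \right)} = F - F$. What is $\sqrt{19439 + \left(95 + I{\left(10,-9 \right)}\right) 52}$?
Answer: $\sqrt{24379} \approx 156.14$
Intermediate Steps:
$I{\left(T,F \right)} = 0$
$\sqrt{19439 + \left(95 + I{\left(10,-9 \right)}\right) 52} = \sqrt{19439 + \left(95 + 0\right) 52} = \sqrt{19439 + 95 \cdot 52} = \sqrt{19439 + 4940} = \sqrt{24379}$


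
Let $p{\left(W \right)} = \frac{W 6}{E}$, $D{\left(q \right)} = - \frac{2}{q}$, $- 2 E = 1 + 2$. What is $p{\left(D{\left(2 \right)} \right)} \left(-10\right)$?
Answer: $-40$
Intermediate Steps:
$E = - \frac{3}{2}$ ($E = - \frac{1 + 2}{2} = \left(- \frac{1}{2}\right) 3 = - \frac{3}{2} \approx -1.5$)
$p{\left(W \right)} = - 4 W$ ($p{\left(W \right)} = \frac{W 6}{- \frac{3}{2}} = 6 W \left(- \frac{2}{3}\right) = - 4 W$)
$p{\left(D{\left(2 \right)} \right)} \left(-10\right) = - 4 \left(- \frac{2}{2}\right) \left(-10\right) = - 4 \left(\left(-2\right) \frac{1}{2}\right) \left(-10\right) = \left(-4\right) \left(-1\right) \left(-10\right) = 4 \left(-10\right) = -40$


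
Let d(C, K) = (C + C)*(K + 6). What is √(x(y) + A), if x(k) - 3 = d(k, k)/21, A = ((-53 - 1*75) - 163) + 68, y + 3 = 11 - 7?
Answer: I*√1974/3 ≈ 14.81*I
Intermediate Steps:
d(C, K) = 2*C*(6 + K) (d(C, K) = (2*C)*(6 + K) = 2*C*(6 + K))
y = 1 (y = -3 + (11 - 7) = -3 + 4 = 1)
A = -223 (A = ((-53 - 75) - 163) + 68 = (-128 - 163) + 68 = -291 + 68 = -223)
x(k) = 3 + 2*k*(6 + k)/21 (x(k) = 3 + (2*k*(6 + k))/21 = 3 + (2*k*(6 + k))*(1/21) = 3 + 2*k*(6 + k)/21)
√(x(y) + A) = √((3 + (2/21)*1*(6 + 1)) - 223) = √((3 + (2/21)*1*7) - 223) = √((3 + ⅔) - 223) = √(11/3 - 223) = √(-658/3) = I*√1974/3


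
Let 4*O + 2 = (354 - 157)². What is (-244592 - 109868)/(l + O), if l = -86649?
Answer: 1417840/307789 ≈ 4.6065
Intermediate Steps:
O = 38807/4 (O = -½ + (354 - 157)²/4 = -½ + (¼)*197² = -½ + (¼)*38809 = -½ + 38809/4 = 38807/4 ≈ 9701.8)
(-244592 - 109868)/(l + O) = (-244592 - 109868)/(-86649 + 38807/4) = -354460/(-307789/4) = -354460*(-4/307789) = 1417840/307789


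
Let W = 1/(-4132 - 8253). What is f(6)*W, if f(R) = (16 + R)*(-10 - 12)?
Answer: 484/12385 ≈ 0.039080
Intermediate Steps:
f(R) = -352 - 22*R (f(R) = (16 + R)*(-22) = -352 - 22*R)
W = -1/12385 (W = 1/(-12385) = -1/12385 ≈ -8.0743e-5)
f(6)*W = (-352 - 22*6)*(-1/12385) = (-352 - 132)*(-1/12385) = -484*(-1/12385) = 484/12385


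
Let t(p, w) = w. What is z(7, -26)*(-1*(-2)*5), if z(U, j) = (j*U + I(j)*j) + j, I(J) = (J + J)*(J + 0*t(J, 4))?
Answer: -353600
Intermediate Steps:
I(J) = 2*J² (I(J) = (J + J)*(J + 0*4) = (2*J)*(J + 0) = (2*J)*J = 2*J²)
z(U, j) = j + 2*j³ + U*j (z(U, j) = (j*U + (2*j²)*j) + j = (U*j + 2*j³) + j = (2*j³ + U*j) + j = j + 2*j³ + U*j)
z(7, -26)*(-1*(-2)*5) = (-26*(1 + 7 + 2*(-26)²))*(-1*(-2)*5) = (-26*(1 + 7 + 2*676))*(2*5) = -26*(1 + 7 + 1352)*10 = -26*1360*10 = -35360*10 = -353600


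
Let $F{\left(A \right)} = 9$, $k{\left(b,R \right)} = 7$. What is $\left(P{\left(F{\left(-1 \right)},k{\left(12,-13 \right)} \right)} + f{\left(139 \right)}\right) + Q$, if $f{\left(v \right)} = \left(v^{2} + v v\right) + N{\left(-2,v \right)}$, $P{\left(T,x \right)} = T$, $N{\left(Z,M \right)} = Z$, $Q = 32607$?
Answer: $71256$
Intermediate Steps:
$f{\left(v \right)} = -2 + 2 v^{2}$ ($f{\left(v \right)} = \left(v^{2} + v v\right) - 2 = \left(v^{2} + v^{2}\right) - 2 = 2 v^{2} - 2 = -2 + 2 v^{2}$)
$\left(P{\left(F{\left(-1 \right)},k{\left(12,-13 \right)} \right)} + f{\left(139 \right)}\right) + Q = \left(9 - \left(2 - 2 \cdot 139^{2}\right)\right) + 32607 = \left(9 + \left(-2 + 2 \cdot 19321\right)\right) + 32607 = \left(9 + \left(-2 + 38642\right)\right) + 32607 = \left(9 + 38640\right) + 32607 = 38649 + 32607 = 71256$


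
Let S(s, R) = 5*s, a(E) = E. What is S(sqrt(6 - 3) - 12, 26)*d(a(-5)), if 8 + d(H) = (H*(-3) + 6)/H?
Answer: 732 - 61*sqrt(3) ≈ 626.34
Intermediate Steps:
d(H) = -8 + (6 - 3*H)/H (d(H) = -8 + (H*(-3) + 6)/H = -8 + (-3*H + 6)/H = -8 + (6 - 3*H)/H)
S(sqrt(6 - 3) - 12, 26)*d(a(-5)) = (5*(sqrt(6 - 3) - 12))*(-11 + 6/(-5)) = (5*(sqrt(3) - 12))*(-11 + 6*(-1/5)) = (5*(-12 + sqrt(3)))*(-11 - 6/5) = (-60 + 5*sqrt(3))*(-61/5) = 732 - 61*sqrt(3)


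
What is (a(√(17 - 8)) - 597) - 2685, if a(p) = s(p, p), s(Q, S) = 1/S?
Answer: -9845/3 ≈ -3281.7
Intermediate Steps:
a(p) = 1/p
(a(√(17 - 8)) - 597) - 2685 = (1/(√(17 - 8)) - 597) - 2685 = (1/(√9) - 597) - 2685 = (1/3 - 597) - 2685 = (⅓ - 597) - 2685 = -1790/3 - 2685 = -9845/3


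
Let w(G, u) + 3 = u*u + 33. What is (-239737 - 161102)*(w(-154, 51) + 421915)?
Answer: -170174594094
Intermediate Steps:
w(G, u) = 30 + u² (w(G, u) = -3 + (u*u + 33) = -3 + (u² + 33) = -3 + (33 + u²) = 30 + u²)
(-239737 - 161102)*(w(-154, 51) + 421915) = (-239737 - 161102)*((30 + 51²) + 421915) = -400839*((30 + 2601) + 421915) = -400839*(2631 + 421915) = -400839*424546 = -170174594094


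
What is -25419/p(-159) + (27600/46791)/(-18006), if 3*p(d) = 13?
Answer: -10707992062087/1825457283 ≈ -5865.9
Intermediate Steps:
p(d) = 13/3 (p(d) = (1/3)*13 = 13/3)
-25419/p(-159) + (27600/46791)/(-18006) = -25419/13/3 + (27600/46791)/(-18006) = -25419*3/13 + (27600*(1/46791))*(-1/18006) = -76257/13 + (9200/15597)*(-1/18006) = -76257/13 - 4600/140419791 = -10707992062087/1825457283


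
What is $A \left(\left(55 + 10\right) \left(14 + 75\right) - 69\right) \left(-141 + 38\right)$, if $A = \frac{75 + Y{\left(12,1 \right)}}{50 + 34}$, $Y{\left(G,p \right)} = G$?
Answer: $- \frac{4268423}{7} \approx -6.0978 \cdot 10^{5}$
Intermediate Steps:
$A = \frac{29}{28}$ ($A = \frac{75 + 12}{50 + 34} = \frac{87}{84} = 87 \cdot \frac{1}{84} = \frac{29}{28} \approx 1.0357$)
$A \left(\left(55 + 10\right) \left(14 + 75\right) - 69\right) \left(-141 + 38\right) = \frac{29 \left(\left(55 + 10\right) \left(14 + 75\right) - 69\right) \left(-141 + 38\right)}{28} = \frac{29 \left(65 \cdot 89 - 69\right) \left(-103\right)}{28} = \frac{29 \left(5785 - 69\right) \left(-103\right)}{28} = \frac{29 \cdot 5716 \left(-103\right)}{28} = \frac{29}{28} \left(-588748\right) = - \frac{4268423}{7}$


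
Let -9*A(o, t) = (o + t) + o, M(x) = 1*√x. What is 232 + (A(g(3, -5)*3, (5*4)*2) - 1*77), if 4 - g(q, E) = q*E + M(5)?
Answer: 1241/9 + 2*√5/3 ≈ 139.38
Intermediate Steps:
M(x) = √x
g(q, E) = 4 - √5 - E*q (g(q, E) = 4 - (q*E + √5) = 4 - (E*q + √5) = 4 - (√5 + E*q) = 4 + (-√5 - E*q) = 4 - √5 - E*q)
A(o, t) = -2*o/9 - t/9 (A(o, t) = -((o + t) + o)/9 = -(t + 2*o)/9 = -2*o/9 - t/9)
232 + (A(g(3, -5)*3, (5*4)*2) - 1*77) = 232 + ((-2*(4 - √5 - 1*(-5)*3)*3/9 - 5*4*2/9) - 1*77) = 232 + ((-2*(4 - √5 + 15)*3/9 - 20*2/9) - 77) = 232 + ((-2*(19 - √5)*3/9 - ⅑*40) - 77) = 232 + ((-2*(57 - 3*√5)/9 - 40/9) - 77) = 232 + (((-38/3 + 2*√5/3) - 40/9) - 77) = 232 + ((-154/9 + 2*√5/3) - 77) = 232 + (-847/9 + 2*√5/3) = 1241/9 + 2*√5/3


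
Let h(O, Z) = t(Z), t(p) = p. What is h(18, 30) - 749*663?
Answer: -496557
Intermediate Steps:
h(O, Z) = Z
h(18, 30) - 749*663 = 30 - 749*663 = 30 - 496587 = -496557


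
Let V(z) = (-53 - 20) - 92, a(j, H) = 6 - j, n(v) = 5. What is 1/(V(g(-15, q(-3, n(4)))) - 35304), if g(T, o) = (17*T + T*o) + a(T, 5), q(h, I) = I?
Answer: -1/35469 ≈ -2.8194e-5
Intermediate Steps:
g(T, o) = 6 + 16*T + T*o (g(T, o) = (17*T + T*o) + (6 - T) = 6 + 16*T + T*o)
V(z) = -165 (V(z) = -73 - 92 = -165)
1/(V(g(-15, q(-3, n(4)))) - 35304) = 1/(-165 - 35304) = 1/(-35469) = -1/35469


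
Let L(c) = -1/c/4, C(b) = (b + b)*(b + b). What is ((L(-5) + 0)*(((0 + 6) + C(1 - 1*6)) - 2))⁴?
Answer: 456976/625 ≈ 731.16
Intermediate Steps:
C(b) = 4*b² (C(b) = (2*b)*(2*b) = 4*b²)
L(c) = -1/(4*c) (L(c) = -1/c*(¼) = -1/(4*c))
((L(-5) + 0)*(((0 + 6) + C(1 - 1*6)) - 2))⁴ = ((-¼/(-5) + 0)*(((0 + 6) + 4*(1 - 1*6)²) - 2))⁴ = ((-¼*(-⅕) + 0)*((6 + 4*(1 - 6)²) - 2))⁴ = ((1/20 + 0)*((6 + 4*(-5)²) - 2))⁴ = (((6 + 4*25) - 2)/20)⁴ = (((6 + 100) - 2)/20)⁴ = ((106 - 2)/20)⁴ = ((1/20)*104)⁴ = (26/5)⁴ = 456976/625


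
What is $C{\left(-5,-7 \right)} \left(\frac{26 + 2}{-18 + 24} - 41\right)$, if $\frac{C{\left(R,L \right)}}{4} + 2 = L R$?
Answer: $-4796$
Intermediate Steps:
$C{\left(R,L \right)} = -8 + 4 L R$
$C{\left(-5,-7 \right)} \left(\frac{26 + 2}{-18 + 24} - 41\right) = \left(-8 + 4 \left(-7\right) \left(-5\right)\right) \left(\frac{26 + 2}{-18 + 24} - 41\right) = \left(-8 + 140\right) \left(\frac{28}{6} - 41\right) = 132 \left(28 \cdot \frac{1}{6} - 41\right) = 132 \left(\frac{14}{3} - 41\right) = 132 \left(- \frac{109}{3}\right) = -4796$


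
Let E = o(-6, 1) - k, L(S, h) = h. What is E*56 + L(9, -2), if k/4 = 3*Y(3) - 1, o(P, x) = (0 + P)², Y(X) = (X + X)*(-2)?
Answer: 10302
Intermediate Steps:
Y(X) = -4*X (Y(X) = (2*X)*(-2) = -4*X)
o(P, x) = P²
k = -148 (k = 4*(3*(-4*3) - 1) = 4*(3*(-12) - 1) = 4*(-36 - 1) = 4*(-37) = -148)
E = 184 (E = (-6)² - 1*(-148) = 36 + 148 = 184)
E*56 + L(9, -2) = 184*56 - 2 = 10304 - 2 = 10302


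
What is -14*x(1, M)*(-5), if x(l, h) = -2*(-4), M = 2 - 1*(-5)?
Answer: 560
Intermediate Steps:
M = 7 (M = 2 + 5 = 7)
x(l, h) = 8
-14*x(1, M)*(-5) = -14*8*(-5) = -112*(-5) = 560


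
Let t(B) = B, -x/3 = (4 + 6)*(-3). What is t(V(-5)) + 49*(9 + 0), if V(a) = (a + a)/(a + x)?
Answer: 7495/17 ≈ 440.88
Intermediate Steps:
x = 90 (x = -3*(4 + 6)*(-3) = -30*(-3) = -3*(-30) = 90)
V(a) = 2*a/(90 + a) (V(a) = (a + a)/(a + 90) = (2*a)/(90 + a) = 2*a/(90 + a))
t(V(-5)) + 49*(9 + 0) = 2*(-5)/(90 - 5) + 49*(9 + 0) = 2*(-5)/85 + 49*9 = 2*(-5)*(1/85) + 441 = -2/17 + 441 = 7495/17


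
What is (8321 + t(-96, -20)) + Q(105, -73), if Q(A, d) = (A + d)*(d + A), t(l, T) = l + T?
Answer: 9229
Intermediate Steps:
t(l, T) = T + l
Q(A, d) = (A + d)² (Q(A, d) = (A + d)*(A + d) = (A + d)²)
(8321 + t(-96, -20)) + Q(105, -73) = (8321 + (-20 - 96)) + (105 - 73)² = (8321 - 116) + 32² = 8205 + 1024 = 9229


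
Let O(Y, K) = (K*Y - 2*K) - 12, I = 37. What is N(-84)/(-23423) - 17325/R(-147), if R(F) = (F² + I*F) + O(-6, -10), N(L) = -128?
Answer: -403725011/380342674 ≈ -1.0615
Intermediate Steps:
O(Y, K) = -12 - 2*K + K*Y (O(Y, K) = (-2*K + K*Y) - 12 = -12 - 2*K + K*Y)
R(F) = 68 + F² + 37*F (R(F) = (F² + 37*F) + (-12 - 2*(-10) - 10*(-6)) = (F² + 37*F) + (-12 + 20 + 60) = (F² + 37*F) + 68 = 68 + F² + 37*F)
N(-84)/(-23423) - 17325/R(-147) = -128/(-23423) - 17325/(68 + (-147)² + 37*(-147)) = -128*(-1/23423) - 17325/(68 + 21609 - 5439) = 128/23423 - 17325/16238 = -403725011/380342674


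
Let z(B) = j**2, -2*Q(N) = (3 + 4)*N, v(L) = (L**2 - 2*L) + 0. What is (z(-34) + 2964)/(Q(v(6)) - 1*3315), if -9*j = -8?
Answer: -240148/275319 ≈ -0.87225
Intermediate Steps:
j = 8/9 (j = -1/9*(-8) = 8/9 ≈ 0.88889)
v(L) = L**2 - 2*L
Q(N) = -7*N/2 (Q(N) = -(3 + 4)*N/2 = -7*N/2)
z(B) = 64/81 (z(B) = (8/9)**2 = 64/81)
(z(-34) + 2964)/(Q(v(6)) - 1*3315) = (64/81 + 2964)/(-21*(-2 + 6) - 1*3315) = 240148/(81*(-21*4 - 3315)) = 240148/(81*(-7/2*24 - 3315)) = 240148/(81*(-84 - 3315)) = (240148/81)/(-3399) = (240148/81)*(-1/3399) = -240148/275319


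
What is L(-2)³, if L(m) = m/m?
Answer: 1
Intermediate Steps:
L(m) = 1
L(-2)³ = 1³ = 1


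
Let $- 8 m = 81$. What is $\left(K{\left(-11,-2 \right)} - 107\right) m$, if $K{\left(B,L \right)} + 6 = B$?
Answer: $\frac{2511}{2} \approx 1255.5$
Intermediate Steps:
$m = - \frac{81}{8}$ ($m = \left(- \frac{1}{8}\right) 81 = - \frac{81}{8} \approx -10.125$)
$K{\left(B,L \right)} = -6 + B$
$\left(K{\left(-11,-2 \right)} - 107\right) m = \left(\left(-6 - 11\right) - 107\right) \left(- \frac{81}{8}\right) = \left(-17 - 107\right) \left(- \frac{81}{8}\right) = \left(-124\right) \left(- \frac{81}{8}\right) = \frac{2511}{2}$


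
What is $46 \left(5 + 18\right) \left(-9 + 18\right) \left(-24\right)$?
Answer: $-228528$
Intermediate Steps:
$46 \left(5 + 18\right) \left(-9 + 18\right) \left(-24\right) = 46 \cdot 23 \cdot 9 \left(-24\right) = 46 \cdot 207 \left(-24\right) = 9522 \left(-24\right) = -228528$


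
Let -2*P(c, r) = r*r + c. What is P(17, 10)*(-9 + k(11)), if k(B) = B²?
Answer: -6552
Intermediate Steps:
P(c, r) = -c/2 - r²/2 (P(c, r) = -(r*r + c)/2 = -(r² + c)/2 = -(c + r²)/2 = -c/2 - r²/2)
P(17, 10)*(-9 + k(11)) = (-½*17 - ½*10²)*(-9 + 11²) = (-17/2 - ½*100)*(-9 + 121) = (-17/2 - 50)*112 = -117/2*112 = -6552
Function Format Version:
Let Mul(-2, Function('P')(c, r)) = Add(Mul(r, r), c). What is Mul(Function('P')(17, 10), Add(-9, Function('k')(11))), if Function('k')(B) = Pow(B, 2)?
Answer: -6552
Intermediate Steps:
Function('P')(c, r) = Add(Mul(Rational(-1, 2), c), Mul(Rational(-1, 2), Pow(r, 2))) (Function('P')(c, r) = Mul(Rational(-1, 2), Add(Mul(r, r), c)) = Mul(Rational(-1, 2), Add(Pow(r, 2), c)) = Mul(Rational(-1, 2), Add(c, Pow(r, 2))) = Add(Mul(Rational(-1, 2), c), Mul(Rational(-1, 2), Pow(r, 2))))
Mul(Function('P')(17, 10), Add(-9, Function('k')(11))) = Mul(Add(Mul(Rational(-1, 2), 17), Mul(Rational(-1, 2), Pow(10, 2))), Add(-9, Pow(11, 2))) = Mul(Add(Rational(-17, 2), Mul(Rational(-1, 2), 100)), Add(-9, 121)) = Mul(Add(Rational(-17, 2), -50), 112) = Mul(Rational(-117, 2), 112) = -6552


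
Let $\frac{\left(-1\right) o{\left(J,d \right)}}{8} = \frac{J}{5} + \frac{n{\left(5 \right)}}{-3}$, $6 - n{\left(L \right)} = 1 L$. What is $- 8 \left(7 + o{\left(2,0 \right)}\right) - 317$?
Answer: $- \frac{5531}{15} \approx -368.73$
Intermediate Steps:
$n{\left(L \right)} = 6 - L$ ($n{\left(L \right)} = 6 - 1 L = 6 - L$)
$o{\left(J,d \right)} = \frac{8}{3} - \frac{8 J}{5}$ ($o{\left(J,d \right)} = - 8 \left(\frac{J}{5} + \frac{6 - 5}{-3}\right) = - 8 \left(J \frac{1}{5} + \left(6 - 5\right) \left(- \frac{1}{3}\right)\right) = - 8 \left(\frac{J}{5} + 1 \left(- \frac{1}{3}\right)\right) = - 8 \left(\frac{J}{5} - \frac{1}{3}\right) = - 8 \left(- \frac{1}{3} + \frac{J}{5}\right) = \frac{8}{3} - \frac{8 J}{5}$)
$- 8 \left(7 + o{\left(2,0 \right)}\right) - 317 = - 8 \left(7 + \left(\frac{8}{3} - \frac{16}{5}\right)\right) - 317 = - 8 \left(7 - \frac{8}{15}\right) - 317 = \left(-8\right) \frac{97}{15} - 317 = - \frac{776}{15} - 317 = - \frac{5531}{15}$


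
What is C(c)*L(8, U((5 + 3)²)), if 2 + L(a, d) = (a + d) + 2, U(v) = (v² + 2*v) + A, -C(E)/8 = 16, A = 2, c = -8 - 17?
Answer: -541952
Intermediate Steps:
c = -25
C(E) = -128 (C(E) = -8*16 = -128)
U(v) = 2 + v² + 2*v (U(v) = (v² + 2*v) + 2 = 2 + v² + 2*v)
L(a, d) = a + d (L(a, d) = -2 + ((a + d) + 2) = -2 + (2 + a + d) = a + d)
C(c)*L(8, U((5 + 3)²)) = -128*(8 + (2 + ((5 + 3)²)² + 2*(5 + 3)²)) = -128*(8 + (2 + (8²)² + 2*8²)) = -128*(8 + (2 + 64² + 2*64)) = -128*(8 + (2 + 4096 + 128)) = -128*(8 + 4226) = -128*4234 = -541952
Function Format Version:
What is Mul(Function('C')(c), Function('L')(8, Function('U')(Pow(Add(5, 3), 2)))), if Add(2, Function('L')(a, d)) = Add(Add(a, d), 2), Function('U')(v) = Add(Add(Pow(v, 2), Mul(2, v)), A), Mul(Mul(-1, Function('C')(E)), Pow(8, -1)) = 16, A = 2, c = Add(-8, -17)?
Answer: -541952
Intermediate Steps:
c = -25
Function('C')(E) = -128 (Function('C')(E) = Mul(-8, 16) = -128)
Function('U')(v) = Add(2, Pow(v, 2), Mul(2, v)) (Function('U')(v) = Add(Add(Pow(v, 2), Mul(2, v)), 2) = Add(2, Pow(v, 2), Mul(2, v)))
Function('L')(a, d) = Add(a, d) (Function('L')(a, d) = Add(-2, Add(Add(a, d), 2)) = Add(-2, Add(2, a, d)) = Add(a, d))
Mul(Function('C')(c), Function('L')(8, Function('U')(Pow(Add(5, 3), 2)))) = Mul(-128, Add(8, Add(2, Pow(Pow(Add(5, 3), 2), 2), Mul(2, Pow(Add(5, 3), 2))))) = Mul(-128, Add(8, Add(2, Pow(Pow(8, 2), 2), Mul(2, Pow(8, 2))))) = Mul(-128, Add(8, Add(2, Pow(64, 2), Mul(2, 64)))) = Mul(-128, Add(8, Add(2, 4096, 128))) = Mul(-128, Add(8, 4226)) = Mul(-128, 4234) = -541952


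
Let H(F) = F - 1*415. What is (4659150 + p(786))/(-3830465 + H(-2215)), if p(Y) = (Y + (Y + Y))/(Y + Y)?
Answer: -9318303/7666190 ≈ -1.2155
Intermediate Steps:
H(F) = -415 + F (H(F) = F - 415 = -415 + F)
p(Y) = 3/2 (p(Y) = (Y + 2*Y)/((2*Y)) = (3*Y)*(1/(2*Y)) = 3/2)
(4659150 + p(786))/(-3830465 + H(-2215)) = (4659150 + 3/2)/(-3830465 + (-415 - 2215)) = 9318303/(2*(-3830465 - 2630)) = (9318303/2)/(-3833095) = (9318303/2)*(-1/3833095) = -9318303/7666190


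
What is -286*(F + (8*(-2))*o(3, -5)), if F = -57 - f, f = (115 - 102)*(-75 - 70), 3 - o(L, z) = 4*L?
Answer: -563992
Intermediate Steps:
o(L, z) = 3 - 4*L
f = -1885 (f = 13*(-145) = -1885)
F = 1828 (F = -57 - 1*(-1885) = -57 + 1885 = 1828)
-286*(F + (8*(-2))*o(3, -5)) = -286*(1828 + (8*(-2))*(3 - 4*3)) = -286*(1828 - 16*(3 - 12)) = -286*(1828 - 16*(-9)) = -286*(1828 + 144) = -286*1972 = -563992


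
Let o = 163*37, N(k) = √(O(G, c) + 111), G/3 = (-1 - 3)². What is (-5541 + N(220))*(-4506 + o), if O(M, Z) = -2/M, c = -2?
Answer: -8450025 + 1525*√15978/12 ≈ -8.4340e+6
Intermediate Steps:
G = 48 (G = 3*(-1 - 3)² = 3*(-4)² = 3*16 = 48)
N(k) = √15978/12 (N(k) = √(-2/48 + 111) = √(-2*1/48 + 111) = √(-1/24 + 111) = √(2663/24) = √15978/12)
o = 6031
(-5541 + N(220))*(-4506 + o) = (-5541 + √15978/12)*(-4506 + 6031) = (-5541 + √15978/12)*1525 = -8450025 + 1525*√15978/12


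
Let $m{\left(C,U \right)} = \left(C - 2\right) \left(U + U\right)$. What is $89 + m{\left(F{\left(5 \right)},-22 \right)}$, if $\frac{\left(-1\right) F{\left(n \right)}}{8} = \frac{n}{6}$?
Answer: $\frac{1411}{3} \approx 470.33$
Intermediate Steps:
$F{\left(n \right)} = - \frac{4 n}{3}$ ($F{\left(n \right)} = - 8 \frac{n}{6} = - \frac{4 n}{3}$)
$m{\left(C,U \right)} = 2 U \left(-2 + C\right)$ ($m{\left(C,U \right)} = \left(-2 + C\right) 2 U = 2 U \left(-2 + C\right)$)
$89 + m{\left(F{\left(5 \right)},-22 \right)} = 89 + 2 \left(-22\right) \left(-2 - \frac{20}{3}\right) = 89 + 2 \left(-22\right) \left(- \frac{26}{3}\right) = 89 + \frac{1144}{3} = \frac{1411}{3}$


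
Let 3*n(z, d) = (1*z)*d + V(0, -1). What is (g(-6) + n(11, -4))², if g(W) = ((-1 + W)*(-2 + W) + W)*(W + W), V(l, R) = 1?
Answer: 3396649/9 ≈ 3.7741e+5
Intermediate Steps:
n(z, d) = ⅓ + d*z/3 (n(z, d) = ((1*z)*d + 1)/3 = (z*d + 1)/3 = (d*z + 1)/3 = (1 + d*z)/3 = ⅓ + d*z/3)
g(W) = 2*W*(W + (-1 + W)*(-2 + W)) (g(W) = (W + (-1 + W)*(-2 + W))*(2*W) = 2*W*(W + (-1 + W)*(-2 + W)))
(g(-6) + n(11, -4))² = (2*(-6)*(2 + (-6)² - 2*(-6)) + (⅓ + (⅓)*(-4)*11))² = (2*(-6)*(2 + 36 + 12) + (⅓ - 44/3))² = (2*(-6)*50 - 43/3)² = (-600 - 43/3)² = (-1843/3)² = 3396649/9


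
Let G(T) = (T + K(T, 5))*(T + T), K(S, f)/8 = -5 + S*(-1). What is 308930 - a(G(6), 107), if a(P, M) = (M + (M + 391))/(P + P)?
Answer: 607974845/1968 ≈ 3.0893e+5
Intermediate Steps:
K(S, f) = -40 - 8*S (K(S, f) = 8*(-5 + S*(-1)) = 8*(-5 - S) = -40 - 8*S)
G(T) = 2*T*(-40 - 7*T) (G(T) = (T + (-40 - 8*T))*(T + T) = (-40 - 7*T)*(2*T) = 2*T*(-40 - 7*T))
a(P, M) = (391 + 2*M)/(2*P) (a(P, M) = (M + (391 + M))/((2*P)) = (391 + 2*M)*(1/(2*P)) = (391 + 2*M)/(2*P))
308930 - a(G(6), 107) = 308930 - (391/2 + 107)/((-2*6*(40 + 7*6))) = 308930 - 605/(((-2*6*(40 + 42)))*2) = 308930 - 605/(((-2*6*82))*2) = 308930 - 605/((-984)*2) = 308930 - (-1)*605/(984*2) = 308930 - 1*(-605/1968) = 308930 + 605/1968 = 607974845/1968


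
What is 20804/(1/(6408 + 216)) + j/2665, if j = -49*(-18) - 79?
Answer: 367252180643/2665 ≈ 1.3781e+8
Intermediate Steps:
j = 803 (j = 882 - 79 = 803)
20804/(1/(6408 + 216)) + j/2665 = 20804/(1/(6408 + 216)) + 803/2665 = 20804/(1/6624) + 803*(1/2665) = 20804/(1/6624) + 803/2665 = 20804*6624 + 803/2665 = 137805696 + 803/2665 = 367252180643/2665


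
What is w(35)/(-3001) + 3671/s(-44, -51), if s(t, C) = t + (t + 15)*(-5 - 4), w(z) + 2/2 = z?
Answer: 11009293/651217 ≈ 16.906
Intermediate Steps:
w(z) = -1 + z
s(t, C) = -135 - 8*t (s(t, C) = t + (15 + t)*(-9) = t + (-135 - 9*t) = -135 - 8*t)
w(35)/(-3001) + 3671/s(-44, -51) = (-1 + 35)/(-3001) + 3671/(-135 - 8*(-44)) = 34*(-1/3001) + 3671/(-135 + 352) = -34/3001 + 3671/217 = 11009293/651217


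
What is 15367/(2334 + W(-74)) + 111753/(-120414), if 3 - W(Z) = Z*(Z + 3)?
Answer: -725461813/117082546 ≈ -6.1962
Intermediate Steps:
W(Z) = 3 - Z*(3 + Z) (W(Z) = 3 - Z*(Z + 3) = 3 - Z*(3 + Z))
15367/(2334 + W(-74)) + 111753/(-120414) = 15367/(2334 + (3 - 1*(-74)**2 - 3*(-74))) + 111753/(-120414) = 15367/(2334 + (3 - 1*5476 + 222)) + 111753*(-1/120414) = 15367/(2334 + (3 - 5476 + 222)) - 37251/40138 = 15367/(2334 - 5251) - 37251/40138 = 15367/(-2917) - 37251/40138 = 15367*(-1/2917) - 37251/40138 = -15367/2917 - 37251/40138 = -725461813/117082546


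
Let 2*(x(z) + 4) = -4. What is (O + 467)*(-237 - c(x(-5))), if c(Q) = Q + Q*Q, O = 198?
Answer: -177555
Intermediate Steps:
x(z) = -6 (x(z) = -4 + (1/2)*(-4) = -4 - 2 = -6)
c(Q) = Q + Q**2
(O + 467)*(-237 - c(x(-5))) = (198 + 467)*(-237 - (-6)*(1 - 6)) = 665*(-237 - (-6)*(-5)) = 665*(-237 - 1*30) = 665*(-237 - 30) = 665*(-267) = -177555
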